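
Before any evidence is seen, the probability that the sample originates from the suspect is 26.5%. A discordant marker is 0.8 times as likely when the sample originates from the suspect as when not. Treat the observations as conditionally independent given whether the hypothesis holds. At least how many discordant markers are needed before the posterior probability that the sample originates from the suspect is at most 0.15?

4

Prior odds: 0.265 ÷ 0.735 = 53/147.
Likelihood ratio per discordant marker = 0.8.
Target odds: 0.15 ÷ 0.85 = 3/17.
Need (53/147) × 0.8ⁿ ≤ 3/17, i.e. 0.8ⁿ ≤ 441/901.
0.8³ = 0.512 is still above 441/901 but 0.8⁴ = 0.4096 is at or below it, so n = 4.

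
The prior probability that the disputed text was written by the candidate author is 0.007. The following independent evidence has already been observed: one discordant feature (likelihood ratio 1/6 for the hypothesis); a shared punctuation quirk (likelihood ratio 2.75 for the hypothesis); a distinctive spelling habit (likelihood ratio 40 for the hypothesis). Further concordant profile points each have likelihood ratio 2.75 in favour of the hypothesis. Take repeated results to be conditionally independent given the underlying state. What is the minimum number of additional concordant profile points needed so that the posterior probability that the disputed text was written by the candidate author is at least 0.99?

7

Prior odds = 0.007/0.993 = 7/993.
Combined Bayes factor of the evidence already in hand = (1/6) × 2.75 × 40 = 55/3.
Odds after that evidence = (7/993) × 55/3 = 385/2979.
Target odds = 0.99/0.01 = 99.
Need 2.75ⁿ ≥ 99 ÷ (385/2979) = 26811/35.
2.75⁶ = 1771561/4096 falls short of 26811/35 but 2.75⁷ = 19487171/16384 reaches it, so n = 7.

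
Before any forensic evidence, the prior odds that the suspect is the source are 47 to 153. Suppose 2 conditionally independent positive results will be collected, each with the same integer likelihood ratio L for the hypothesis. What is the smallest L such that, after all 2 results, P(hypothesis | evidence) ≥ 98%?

13

Prior odds = 47/153.
Target odds = 0.98/0.02 = 49.
Need L² ≥ 49 ÷ (47/153) = 7497/47.
12² = 144 < 7497/47 ≤ 169 = 13², so L = 13.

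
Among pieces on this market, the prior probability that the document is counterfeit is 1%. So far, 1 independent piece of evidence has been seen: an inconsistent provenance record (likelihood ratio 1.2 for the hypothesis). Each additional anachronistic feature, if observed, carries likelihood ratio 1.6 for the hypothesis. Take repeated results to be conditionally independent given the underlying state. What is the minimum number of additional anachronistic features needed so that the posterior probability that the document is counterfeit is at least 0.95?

Prior odds = 0.01/0.99 = 1/99.
Bayes factor of the evidence already in hand = 1.2.
Odds after that evidence = (1/99) × 1.2 = 2/165.
Target odds = 0.95/0.05 = 19.
Need 1.6ⁿ ≥ 19 ÷ (2/165) = 1567.5.
1.6¹⁵ ≈1152.92 falls short of 1567.5 but 1.6¹⁶ ≈1844.67 reaches it, so n = 16.

16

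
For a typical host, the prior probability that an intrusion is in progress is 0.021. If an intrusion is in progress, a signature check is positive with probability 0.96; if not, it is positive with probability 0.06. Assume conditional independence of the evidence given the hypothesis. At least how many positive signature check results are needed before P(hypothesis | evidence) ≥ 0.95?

3

Prior odds = 0.021/0.979 = 21/979.
Likelihood ratio of a positive = 0.96/0.06 = 16.
Target posterior odds = 0.95/0.05 = 19.
Require 16ⁿ ≥ 19 ÷ (21/979) = 18601/21.
16² = 256 falls short of 18601/21 but 16³ = 4096 reaches it, so n = 3.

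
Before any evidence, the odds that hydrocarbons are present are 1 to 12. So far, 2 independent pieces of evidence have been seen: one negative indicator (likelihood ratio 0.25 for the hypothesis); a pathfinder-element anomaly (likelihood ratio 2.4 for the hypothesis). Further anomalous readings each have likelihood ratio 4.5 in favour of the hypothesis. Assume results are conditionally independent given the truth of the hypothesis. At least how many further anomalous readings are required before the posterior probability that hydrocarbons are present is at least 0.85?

4

Prior odds = 1/12.
Combined Bayes factor of the evidence already in hand = 0.25 × 2.4 = 0.6.
Odds after that evidence = (1/12) × 0.6 = 0.05.
Target odds = 0.85/0.15 = 17/3.
Need 4.5ⁿ ≥ 17/3 ÷ 0.05 = 340/3.
4.5³ = 91.125 falls short of 340/3 but 4.5⁴ = 410.0625 reaches it, so n = 4.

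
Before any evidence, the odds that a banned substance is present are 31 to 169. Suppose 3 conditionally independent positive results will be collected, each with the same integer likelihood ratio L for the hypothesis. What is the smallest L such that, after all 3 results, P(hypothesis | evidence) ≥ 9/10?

4

Prior odds = 31/169.
Target odds = 0.9/0.1 = 9.
Need L³ ≥ 9 ÷ (31/169) = 1521/31.
3³ = 27 < 1521/31 ≤ 64 = 4³, so L = 4.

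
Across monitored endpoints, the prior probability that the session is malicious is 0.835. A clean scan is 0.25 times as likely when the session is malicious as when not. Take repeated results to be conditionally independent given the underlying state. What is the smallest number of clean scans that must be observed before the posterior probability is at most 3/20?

3

Prior odds: 0.835 ÷ 0.165 = 167/33.
Likelihood ratio per clean scan = 0.25.
Target odds: 0.15 ÷ 0.85 = 3/17.
Need (167/33) × 0.25ⁿ ≤ 3/17, i.e. 0.25ⁿ ≤ 99/2839.
0.25² = 0.0625 is still above 99/2839 but 0.25³ = 0.015625 is at or below it, so n = 3.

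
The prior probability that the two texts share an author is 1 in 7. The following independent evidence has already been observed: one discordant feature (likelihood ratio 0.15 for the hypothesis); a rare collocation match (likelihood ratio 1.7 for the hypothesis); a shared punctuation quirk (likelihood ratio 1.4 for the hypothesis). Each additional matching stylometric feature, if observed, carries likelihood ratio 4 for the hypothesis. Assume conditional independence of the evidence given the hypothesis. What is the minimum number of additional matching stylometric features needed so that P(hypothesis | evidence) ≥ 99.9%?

Prior odds = (1/7)/(6/7) = 1/6.
Combined Bayes factor of the evidence already in hand = 0.15 × 1.7 × 1.4 = 0.357.
Odds after that evidence = (1/6) × 0.357 = 0.0595.
Target odds = 0.999/0.001 = 999.
Need 4ⁿ ≥ 999 ÷ 0.0595 = 1998000/119.
4⁷ = 16384 falls short of 1998000/119 but 4⁸ = 65536 reaches it, so n = 8.

8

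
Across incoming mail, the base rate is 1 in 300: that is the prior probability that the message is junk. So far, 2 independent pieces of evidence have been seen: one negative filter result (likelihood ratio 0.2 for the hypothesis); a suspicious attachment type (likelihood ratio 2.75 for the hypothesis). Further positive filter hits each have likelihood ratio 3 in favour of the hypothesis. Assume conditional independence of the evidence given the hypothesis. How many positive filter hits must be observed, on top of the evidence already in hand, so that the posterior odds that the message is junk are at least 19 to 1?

9

Prior odds = (1/300)/(299/300) = 1/299.
Combined Bayes factor of the evidence already in hand = 0.2 × 2.75 = 0.55.
Odds after that evidence = (1/299) × 0.55 = 11/5980.
Target odds = 19.
Need 3ⁿ ≥ 19 ÷ (11/5980) = 113620/11.
3⁸ = 6561 falls short of 113620/11 but 3⁹ = 19683 reaches it, so n = 9.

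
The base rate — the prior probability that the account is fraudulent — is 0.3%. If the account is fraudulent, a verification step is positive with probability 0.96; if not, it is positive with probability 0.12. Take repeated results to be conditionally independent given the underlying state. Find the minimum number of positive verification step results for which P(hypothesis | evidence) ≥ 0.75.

4

Prior odds = 0.003/0.997 = 3/997.
Likelihood ratio of a positive = 0.96/0.12 = 8.
Target odds: 0.75 ÷ 0.25 = 3.
Require 8ⁿ ≥ 3 ÷ (3/997) = 997.
8³ = 512 falls short of 997 but 8⁴ = 4096 reaches it, so n = 4.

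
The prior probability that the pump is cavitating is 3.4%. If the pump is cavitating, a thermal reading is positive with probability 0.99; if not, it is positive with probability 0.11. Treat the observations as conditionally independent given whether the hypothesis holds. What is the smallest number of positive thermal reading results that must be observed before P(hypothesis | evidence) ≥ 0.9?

3

Prior odds = 0.034/0.966 = 17/483.
Likelihood ratio of a positive = 0.99/0.11 = 9.
Target posterior odds = 0.9/0.1 = 9.
Require 9ⁿ ≥ 9 ÷ (17/483) = 4347/17.
9² = 81 falls short of 4347/17 but 9³ = 729 reaches it, so n = 3.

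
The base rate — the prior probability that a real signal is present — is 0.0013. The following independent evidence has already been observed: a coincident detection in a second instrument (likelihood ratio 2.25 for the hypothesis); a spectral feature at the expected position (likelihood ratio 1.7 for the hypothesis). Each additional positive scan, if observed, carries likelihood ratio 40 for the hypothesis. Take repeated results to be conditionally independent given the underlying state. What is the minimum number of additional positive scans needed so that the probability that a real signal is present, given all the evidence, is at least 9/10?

3

Prior odds = 0.0013/0.9987 = 13/9987.
Combined Bayes factor of the evidence already in hand = 2.25 × 1.7 = 3.825.
Odds after that evidence = (13/9987) × 3.825 = 663/133160.
Target odds = 0.9/0.1 = 9.
Need 40ⁿ ≥ 9 ÷ (663/133160) = 399480/221.
40² = 1600 falls short of 399480/221 but 40³ = 64000 reaches it, so n = 3.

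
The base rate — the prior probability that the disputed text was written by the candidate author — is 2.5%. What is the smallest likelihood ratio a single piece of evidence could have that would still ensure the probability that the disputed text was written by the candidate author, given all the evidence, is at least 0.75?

Prior odds = 0.025/0.975 = 1/39.
Target odds = 0.75/0.25 = 3.
Required Bayes factor = 3 ÷ (1/39) = 117.

117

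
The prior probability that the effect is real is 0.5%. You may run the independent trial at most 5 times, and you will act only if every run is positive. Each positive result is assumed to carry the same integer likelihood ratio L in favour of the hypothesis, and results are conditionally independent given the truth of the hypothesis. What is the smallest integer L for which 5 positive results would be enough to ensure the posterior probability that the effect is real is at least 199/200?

Prior odds = 0.005/0.995 = 1/199.
Target odds = 0.995/0.005 = 199.
Need L⁵ ≥ 199 ÷ (1/199) = 39601.
8⁵ = 32768 < 39601 ≤ 59049 = 9⁵, so L = 9.

9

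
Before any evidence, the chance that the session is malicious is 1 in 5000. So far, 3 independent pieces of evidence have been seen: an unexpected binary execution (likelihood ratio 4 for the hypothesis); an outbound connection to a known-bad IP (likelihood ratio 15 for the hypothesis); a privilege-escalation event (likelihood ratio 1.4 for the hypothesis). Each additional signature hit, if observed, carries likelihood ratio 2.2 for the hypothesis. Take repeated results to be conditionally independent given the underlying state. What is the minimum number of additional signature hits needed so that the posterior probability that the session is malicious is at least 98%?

11

Prior odds = 0.0002/0.9998 = 1/4999.
Combined Bayes factor of the evidence already in hand = 4 × 15 × 1.4 = 84.
Odds after that evidence = (1/4999) × 84 = 84/4999.
Target odds = 0.98/0.02 = 49.
Need 2.2ⁿ ≥ 49 ÷ (84/4999) = 34993/12.
2.2¹⁰ ≈2655.99 falls short of 34993/12 but 2.2¹¹ ≈5843.18 reaches it, so n = 11.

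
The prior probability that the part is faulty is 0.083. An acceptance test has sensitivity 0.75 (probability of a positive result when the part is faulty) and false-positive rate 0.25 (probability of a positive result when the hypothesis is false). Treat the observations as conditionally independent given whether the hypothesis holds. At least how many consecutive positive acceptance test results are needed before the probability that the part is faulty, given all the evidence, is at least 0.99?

Prior odds: 0.083 ÷ 0.917 = 83/917.
Likelihood ratio of a positive result = 0.75/0.25 = 3.
Target posterior odds = 0.99/0.01 = 99.
Need (83/917) × 3ⁿ ≥ 99, i.e. 3ⁿ ≥ 90783/83.
3⁶ = 729 falls short of 90783/83 but 3⁷ = 2187 reaches it, so n = 7.

7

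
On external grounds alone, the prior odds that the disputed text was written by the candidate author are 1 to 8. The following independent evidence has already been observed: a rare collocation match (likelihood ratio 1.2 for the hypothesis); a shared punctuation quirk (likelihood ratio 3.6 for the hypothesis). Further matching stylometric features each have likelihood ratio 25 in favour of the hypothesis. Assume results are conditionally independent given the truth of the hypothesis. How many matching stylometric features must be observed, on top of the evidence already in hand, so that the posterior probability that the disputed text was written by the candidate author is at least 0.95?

2

Prior odds = 0.125.
Combined Bayes factor of the evidence already in hand = 1.2 × 3.6 = 4.32.
Odds after that evidence = 0.125 × 4.32 = 0.54.
Target odds = 0.95/0.05 = 19.
Need 25ⁿ ≥ 19 ÷ 0.54 = 950/27.
25¹ = 25 falls short of 950/27 but 25² = 625 reaches it, so n = 2.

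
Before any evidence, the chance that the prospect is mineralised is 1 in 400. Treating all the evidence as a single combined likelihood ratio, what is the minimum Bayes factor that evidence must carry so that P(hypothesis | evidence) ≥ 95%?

Prior odds = 0.0025/0.9975 = 1/399.
Target odds = 0.95/0.05 = 19.
Required Bayes factor = 19 ÷ (1/399) = 7581.

7581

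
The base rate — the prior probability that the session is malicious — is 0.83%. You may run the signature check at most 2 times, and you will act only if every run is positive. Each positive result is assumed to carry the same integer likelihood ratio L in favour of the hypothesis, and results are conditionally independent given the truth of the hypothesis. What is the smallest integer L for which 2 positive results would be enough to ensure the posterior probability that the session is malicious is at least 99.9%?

Prior odds = 0.0083/0.9917 = 83/9917.
Target odds = 0.999/0.001 = 999.
Need L² ≥ 999 ÷ (83/9917) = 9907083/83.
345² = 119025 < 9907083/83 ≤ 119716 = 346², so L = 346.

346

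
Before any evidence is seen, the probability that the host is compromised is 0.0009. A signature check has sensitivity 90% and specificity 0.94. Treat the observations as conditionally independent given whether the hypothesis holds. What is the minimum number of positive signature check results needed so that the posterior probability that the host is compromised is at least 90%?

Prior odds = 0.0009/0.9991 = 9/9991.
False-positive rate = 1 − 0.94 = 0.06; likelihood ratio of a positive = 0.9/0.06 = 15.
Target posterior odds = 0.9/0.1 = 9.
Require 15ⁿ ≥ 9 ÷ (9/9991) = 9991.
15³ = 3375 falls short of 9991 but 15⁴ = 50625 reaches it, so n = 4.

4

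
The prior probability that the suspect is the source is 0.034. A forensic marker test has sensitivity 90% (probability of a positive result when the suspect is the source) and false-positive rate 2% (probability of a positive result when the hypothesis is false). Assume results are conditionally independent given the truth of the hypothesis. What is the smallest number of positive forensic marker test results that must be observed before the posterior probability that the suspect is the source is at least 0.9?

Prior odds: 0.034 ÷ 0.966 = 17/483.
Likelihood ratio of a positive result = 0.9/0.02 = 45.
Target posterior odds = 0.9/0.1 = 9.
Require 45ⁿ ≥ 9 ÷ (17/483) = 4347/17.
45¹ = 45 falls short of 4347/17 but 45² = 2025 reaches it, so n = 2.

2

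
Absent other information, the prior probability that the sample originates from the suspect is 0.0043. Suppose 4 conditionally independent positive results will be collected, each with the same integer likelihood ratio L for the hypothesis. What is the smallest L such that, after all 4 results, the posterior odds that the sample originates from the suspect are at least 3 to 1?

6

Prior odds = 0.0043/0.9957 = 43/9957.
Target odds = 3.
Need L⁴ ≥ 3 ÷ (43/9957) = 29871/43.
5⁴ = 625 < 29871/43 ≤ 1296 = 6⁴, so L = 6.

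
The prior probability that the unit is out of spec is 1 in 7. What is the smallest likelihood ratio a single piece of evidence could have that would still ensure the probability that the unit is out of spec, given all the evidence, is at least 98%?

294

Prior odds = (1/7)/(6/7) = 1/6.
Target odds = 0.98/0.02 = 49.
Required Bayes factor = 49 ÷ (1/6) = 294.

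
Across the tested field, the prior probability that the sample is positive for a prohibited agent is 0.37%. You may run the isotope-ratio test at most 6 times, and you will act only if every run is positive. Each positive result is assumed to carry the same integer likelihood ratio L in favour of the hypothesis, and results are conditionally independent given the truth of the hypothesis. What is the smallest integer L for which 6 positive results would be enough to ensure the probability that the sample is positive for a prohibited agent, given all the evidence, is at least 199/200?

7

Prior odds = 0.0037/0.9963 = 37/9963.
Target odds = 0.995/0.005 = 199.
Need L⁶ ≥ 199 ÷ (37/9963) = 1982637/37.
6⁶ = 46656 < 1982637/37 ≤ 117649 = 7⁶, so L = 7.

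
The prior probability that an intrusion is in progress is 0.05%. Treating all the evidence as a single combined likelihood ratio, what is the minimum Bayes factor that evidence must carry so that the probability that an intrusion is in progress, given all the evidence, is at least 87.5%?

Prior odds = 0.0005/0.9995 = 1/1999.
Target odds = 0.875/0.125 = 7.
Required Bayes factor = 7 ÷ (1/1999) = 13993.

13993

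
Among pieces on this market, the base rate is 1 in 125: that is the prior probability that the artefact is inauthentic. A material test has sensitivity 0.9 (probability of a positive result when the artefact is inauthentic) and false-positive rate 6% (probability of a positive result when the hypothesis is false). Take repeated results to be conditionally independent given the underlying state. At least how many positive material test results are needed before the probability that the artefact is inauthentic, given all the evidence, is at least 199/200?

4

Prior odds: 0.008 ÷ 0.992 = 1/124.
Likelihood ratio of a positive result = 0.9/0.06 = 15.
Target posterior odds = 0.995/0.005 = 199.
Require 15ⁿ ≥ 199 ÷ (1/124) = 24676.
15³ = 3375 falls short of 24676 but 15⁴ = 50625 reaches it, so n = 4.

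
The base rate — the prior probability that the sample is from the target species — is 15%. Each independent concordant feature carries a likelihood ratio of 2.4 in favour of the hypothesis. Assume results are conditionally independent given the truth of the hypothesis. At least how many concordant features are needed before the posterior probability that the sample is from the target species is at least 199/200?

Prior odds = 0.15/0.85 = 3/17.
Likelihood ratio per concordant feature = 2.4.
Target posterior odds = 0.995/0.005 = 199.
Need (3/17) × 2.4ⁿ ≥ 199, i.e. 2.4ⁿ ≥ 3383/3.
2.4⁸ = 429981696/390625 falls short of 3383/3 but 2.4⁹ ≈2641.81 reaches it, so n = 9.

9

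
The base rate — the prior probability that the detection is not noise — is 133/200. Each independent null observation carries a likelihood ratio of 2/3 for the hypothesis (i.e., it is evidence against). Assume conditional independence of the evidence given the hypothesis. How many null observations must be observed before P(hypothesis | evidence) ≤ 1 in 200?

Prior odds = 0.665/0.335 = 133/67.
Likelihood ratio per null observation = 2/3.
Target odds: 0.005 ÷ 0.995 = 1/199.
Require (2/3)ⁿ ≤ 1/199 ÷ (133/67) = 67/26467.
(2/3)¹⁴ = 16384/4782969 is still above 67/26467 but (2/3)¹⁵ = 32768/14348907 is at or below it, so n = 15.

15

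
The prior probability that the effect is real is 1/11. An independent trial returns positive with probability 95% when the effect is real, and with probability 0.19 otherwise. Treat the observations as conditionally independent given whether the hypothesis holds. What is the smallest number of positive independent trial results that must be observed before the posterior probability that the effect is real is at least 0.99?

5

Prior odds: (1/11) ÷ (10/11) = 0.1.
Likelihood ratio of a positive result = 0.95/0.19 = 5.
Target posterior odds = 0.99/0.01 = 99.
Require 5ⁿ ≥ 99 ÷ 0.1 = 990.
5⁴ = 625 falls short of 990 but 5⁵ = 3125 reaches it, so n = 5.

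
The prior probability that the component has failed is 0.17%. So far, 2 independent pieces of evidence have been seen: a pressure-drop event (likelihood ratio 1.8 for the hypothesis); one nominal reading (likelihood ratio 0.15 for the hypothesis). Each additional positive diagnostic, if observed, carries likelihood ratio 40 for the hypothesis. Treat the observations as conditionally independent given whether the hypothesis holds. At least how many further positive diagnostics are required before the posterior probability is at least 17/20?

3

Prior odds = 0.0017/0.9983 = 17/9983.
Combined Bayes factor of the evidence already in hand = 1.8 × 0.15 = 0.27.
Odds after that evidence = (17/9983) × 0.27 = 459/998300.
Target odds = 0.85/0.15 = 17/3.
Need 40ⁿ ≥ 17/3 ÷ (459/998300) = 998300/81.
40² = 1600 falls short of 998300/81 but 40³ = 64000 reaches it, so n = 3.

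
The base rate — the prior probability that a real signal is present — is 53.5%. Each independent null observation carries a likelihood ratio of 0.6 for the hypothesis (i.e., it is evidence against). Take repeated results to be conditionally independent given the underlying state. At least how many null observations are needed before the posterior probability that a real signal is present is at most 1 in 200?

11

Prior odds: 0.535 ÷ 0.465 = 107/93.
Likelihood ratio per null observation = 0.6.
Target odds: 0.005 ÷ 0.995 = 1/199.
Need (107/93) × 0.6ⁿ ≤ 1/199, i.e. 0.6ⁿ ≤ 93/21293.
0.6¹⁰ = 59049/9765625 is still above 93/21293 but 0.6¹¹ = 177147/48828125 is at or below it, so n = 11.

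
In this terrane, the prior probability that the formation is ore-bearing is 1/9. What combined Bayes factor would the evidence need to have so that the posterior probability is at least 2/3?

Prior odds = (1/9)/(8/9) = 0.125.
Target odds = (2/3)/(1/3) = 2.
Required Bayes factor = 2 ÷ 0.125 = 16.

16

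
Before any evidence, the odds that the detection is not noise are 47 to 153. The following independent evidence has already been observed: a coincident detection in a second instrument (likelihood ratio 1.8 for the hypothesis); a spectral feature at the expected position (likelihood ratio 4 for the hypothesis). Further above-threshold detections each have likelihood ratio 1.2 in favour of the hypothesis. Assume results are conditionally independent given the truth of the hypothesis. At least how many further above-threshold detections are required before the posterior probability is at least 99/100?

21

Prior odds = 47/153.
Combined Bayes factor of the evidence already in hand = 1.8 × 4 = 7.2.
Odds after that evidence = (47/153) × 7.2 = 188/85.
Target odds = 0.99/0.01 = 99.
Need 1.2ⁿ ≥ 99 ÷ (188/85) = 8415/188.
1.2²⁰ ≈38.3376 falls short of 8415/188 but 1.2²¹ ≈46.0051 reaches it, so n = 21.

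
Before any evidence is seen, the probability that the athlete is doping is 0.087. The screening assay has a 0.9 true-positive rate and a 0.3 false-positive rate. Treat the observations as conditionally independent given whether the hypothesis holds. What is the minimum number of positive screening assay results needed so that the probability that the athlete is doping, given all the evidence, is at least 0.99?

Prior odds: 0.087 ÷ 0.913 = 87/913.
Likelihood ratio of a positive result = 0.9/0.3 = 3.
Target posterior odds = 0.99/0.01 = 99.
Require 3ⁿ ≥ 99 ÷ (87/913) = 30129/29.
3⁶ = 729 falls short of 30129/29 but 3⁷ = 2187 reaches it, so n = 7.

7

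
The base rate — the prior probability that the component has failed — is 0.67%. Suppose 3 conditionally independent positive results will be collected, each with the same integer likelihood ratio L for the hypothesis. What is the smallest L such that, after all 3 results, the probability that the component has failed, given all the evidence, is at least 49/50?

20

Prior odds = 0.0067/0.9933 = 67/9933.
Target odds = 0.98/0.02 = 49.
Need L³ ≥ 49 ÷ (67/9933) = 486717/67.
19³ = 6859 < 486717/67 ≤ 8000 = 20³, so L = 20.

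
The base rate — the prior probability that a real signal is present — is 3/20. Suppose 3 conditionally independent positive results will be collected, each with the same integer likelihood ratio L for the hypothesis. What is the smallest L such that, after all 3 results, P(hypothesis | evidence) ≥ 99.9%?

18

Prior odds = 0.15/0.85 = 3/17.
Target odds = 0.999/0.001 = 999.
Need L³ ≥ 999 ÷ (3/17) = 5661.
17³ = 4913 < 5661 ≤ 5832 = 18³, so L = 18.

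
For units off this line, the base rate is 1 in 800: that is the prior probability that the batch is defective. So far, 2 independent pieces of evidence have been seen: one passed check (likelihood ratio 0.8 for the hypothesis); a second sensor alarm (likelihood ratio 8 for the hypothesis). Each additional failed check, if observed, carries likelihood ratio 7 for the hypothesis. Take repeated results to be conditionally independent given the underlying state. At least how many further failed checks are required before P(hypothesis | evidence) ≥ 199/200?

6

Prior odds = 0.00125/0.99875 = 1/799.
Combined Bayes factor of the evidence already in hand = 0.8 × 8 = 6.4.
Odds after that evidence = (1/799) × 6.4 = 32/3995.
Target odds = 0.995/0.005 = 199.
Need 7ⁿ ≥ 199 ÷ (32/3995) = 24843.90625.
7⁵ = 16807 falls short of 24843.90625 but 7⁶ = 117649 reaches it, so n = 6.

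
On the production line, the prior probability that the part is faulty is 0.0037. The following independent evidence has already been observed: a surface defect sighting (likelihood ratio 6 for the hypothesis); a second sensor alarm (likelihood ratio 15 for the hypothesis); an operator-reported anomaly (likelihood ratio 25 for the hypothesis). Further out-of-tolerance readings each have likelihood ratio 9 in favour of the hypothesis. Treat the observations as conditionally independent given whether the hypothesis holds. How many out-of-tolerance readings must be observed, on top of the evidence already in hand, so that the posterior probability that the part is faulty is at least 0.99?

Prior odds = 0.0037/0.9963 = 37/9963.
Combined Bayes factor of the evidence already in hand = 6 × 15 × 25 = 2250.
Odds after that evidence = (37/9963) × 2250 = 9250/1107.
Target odds = 0.99/0.01 = 99.
Need 9ⁿ ≥ 99 ÷ (9250/1107) = 109593/9250.
9¹ = 9 falls short of 109593/9250 but 9² = 81 reaches it, so n = 2.

2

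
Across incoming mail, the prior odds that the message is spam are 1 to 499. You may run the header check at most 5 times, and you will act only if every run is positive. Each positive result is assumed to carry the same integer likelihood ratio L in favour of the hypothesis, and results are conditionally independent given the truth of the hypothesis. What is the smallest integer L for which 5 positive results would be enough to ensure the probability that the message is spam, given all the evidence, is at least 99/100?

Prior odds = 1/499.
Target odds = 0.99/0.01 = 99.
Need L⁵ ≥ 99 ÷ (1/499) = 49401.
8⁵ = 32768 < 49401 ≤ 59049 = 9⁵, so L = 9.

9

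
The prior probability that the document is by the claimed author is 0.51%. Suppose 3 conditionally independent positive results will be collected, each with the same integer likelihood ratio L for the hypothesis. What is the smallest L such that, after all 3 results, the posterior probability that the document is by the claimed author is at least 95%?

Prior odds = 0.0051/0.9949 = 51/9949.
Target odds = 0.95/0.05 = 19.
Need L³ ≥ 19 ÷ (51/9949) = 189031/51.
15³ = 3375 < 189031/51 ≤ 4096 = 16³, so L = 16.

16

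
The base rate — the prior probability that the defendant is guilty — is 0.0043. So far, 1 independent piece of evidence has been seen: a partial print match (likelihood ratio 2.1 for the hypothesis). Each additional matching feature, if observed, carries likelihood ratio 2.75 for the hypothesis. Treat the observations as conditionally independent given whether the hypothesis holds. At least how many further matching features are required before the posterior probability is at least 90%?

Prior odds = 0.0043/0.9957 = 43/9957.
Bayes factor of the evidence already in hand = 2.1.
Odds after that evidence = (43/9957) × 2.1 = 301/33190.
Target odds = 0.9/0.1 = 9.
Need 2.75ⁿ ≥ 9 ÷ (301/33190) = 298710/301.
2.75⁶ = 1771561/4096 falls short of 298710/301 but 2.75⁷ = 19487171/16384 reaches it, so n = 7.

7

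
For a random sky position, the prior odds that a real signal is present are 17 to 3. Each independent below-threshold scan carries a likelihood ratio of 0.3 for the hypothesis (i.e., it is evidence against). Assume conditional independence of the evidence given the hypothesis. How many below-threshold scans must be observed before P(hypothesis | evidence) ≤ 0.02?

Prior odds = 17/3.
Likelihood ratio per below-threshold scan = 0.3.
Target posterior odds = 0.02/0.98 = 1/49.
Require 0.3ⁿ ≤ 1/49 ÷ (17/3) = 3/833.
0.3⁴ = 0.0081 is still above 3/833 but 0.3⁵ = 243/100000 is at or below it, so n = 5.

5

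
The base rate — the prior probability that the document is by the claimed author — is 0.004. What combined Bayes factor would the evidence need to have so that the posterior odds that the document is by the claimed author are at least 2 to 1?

498

Prior odds = 0.004/0.996 = 1/249.
Target odds = 2.
Required Bayes factor = 2 ÷ (1/249) = 498.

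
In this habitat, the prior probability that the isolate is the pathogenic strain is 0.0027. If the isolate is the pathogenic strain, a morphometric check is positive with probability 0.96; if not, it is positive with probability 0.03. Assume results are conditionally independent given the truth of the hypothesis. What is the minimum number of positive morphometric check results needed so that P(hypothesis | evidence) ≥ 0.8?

Prior odds = 0.0027/0.9973 = 27/9973.
Likelihood ratio of a positive = 0.96/0.03 = 32.
Target posterior odds = 0.8/0.2 = 4.
Require 32ⁿ ≥ 4 ÷ (27/9973) = 39892/27.
32² = 1024 falls short of 39892/27 but 32³ = 32768 reaches it, so n = 3.

3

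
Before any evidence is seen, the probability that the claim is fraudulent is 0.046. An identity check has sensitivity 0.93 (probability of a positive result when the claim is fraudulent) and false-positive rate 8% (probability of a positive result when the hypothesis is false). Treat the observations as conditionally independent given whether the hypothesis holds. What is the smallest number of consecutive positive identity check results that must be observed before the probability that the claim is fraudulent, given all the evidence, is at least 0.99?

4

Prior odds = 0.046/0.954 = 23/477.
Likelihood ratio of a positive result = 0.93/0.08 = 11.625.
Target posterior odds = 0.99/0.01 = 99.
Require 11.625ⁿ ≥ 99 ÷ (23/477) = 47223/23.
11.625³ = 804357/512 falls short of 47223/23 but 11.625⁴ = 74805201/4096 reaches it, so n = 4.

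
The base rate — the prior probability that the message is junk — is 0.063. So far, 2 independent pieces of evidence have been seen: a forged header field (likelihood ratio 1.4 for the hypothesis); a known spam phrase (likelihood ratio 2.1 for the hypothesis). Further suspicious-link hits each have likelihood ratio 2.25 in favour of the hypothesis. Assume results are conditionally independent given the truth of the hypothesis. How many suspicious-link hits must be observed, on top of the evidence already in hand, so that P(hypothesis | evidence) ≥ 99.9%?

11

Prior odds = 0.063/0.937 = 63/937.
Combined Bayes factor of the evidence already in hand = 1.4 × 2.1 = 2.94.
Odds after that evidence = (63/937) × 2.94 = 9261/46850.
Target odds = 0.999/0.001 = 999.
Need 2.25ⁿ ≥ 999 ÷ (9261/46850) = 1733450/343.
2.25¹⁰ ≈3325.26 falls short of 1733450/343 but 2.25¹¹ ≈7481.83 reaches it, so n = 11.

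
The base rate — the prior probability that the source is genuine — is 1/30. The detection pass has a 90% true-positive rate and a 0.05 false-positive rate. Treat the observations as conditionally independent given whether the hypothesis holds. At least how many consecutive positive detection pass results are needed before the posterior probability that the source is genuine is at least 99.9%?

4

Prior odds = (1/30)/(29/30) = 1/29.
Likelihood ratio of a positive result = 0.9/0.05 = 18.
Target posterior odds = 0.999/0.001 = 999.
Require 18ⁿ ≥ 999 ÷ (1/29) = 28971.
18³ = 5832 falls short of 28971 but 18⁴ = 104976 reaches it, so n = 4.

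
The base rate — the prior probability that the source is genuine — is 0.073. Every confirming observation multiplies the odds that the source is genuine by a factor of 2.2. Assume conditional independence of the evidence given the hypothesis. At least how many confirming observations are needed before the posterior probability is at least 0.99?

Prior odds: 0.073 ÷ 0.927 = 73/927.
Likelihood ratio per confirming observation = 2.2.
Target odds: 0.99 ÷ 0.01 = 99.
Require 2.2ⁿ ≥ 99 ÷ (73/927) = 91773/73.
2.2⁹ ≈1207.27 falls short of 91773/73 but 2.2¹⁰ ≈2655.99 reaches it, so n = 10.

10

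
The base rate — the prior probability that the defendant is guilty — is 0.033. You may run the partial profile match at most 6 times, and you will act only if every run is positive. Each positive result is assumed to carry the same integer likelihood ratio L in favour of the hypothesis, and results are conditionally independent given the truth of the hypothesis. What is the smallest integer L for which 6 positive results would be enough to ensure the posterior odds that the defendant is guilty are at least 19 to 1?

3

Prior odds = 0.033/0.967 = 33/967.
Target odds = 19.
Need L⁶ ≥ 19 ÷ (33/967) = 18373/33.
2⁶ = 64 < 18373/33 ≤ 729 = 3⁶, so L = 3.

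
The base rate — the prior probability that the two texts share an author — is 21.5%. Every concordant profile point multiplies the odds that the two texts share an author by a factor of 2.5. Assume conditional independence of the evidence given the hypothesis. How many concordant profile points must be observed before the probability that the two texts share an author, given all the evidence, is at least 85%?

4

Prior odds = 0.215/0.785 = 43/157.
Likelihood ratio per concordant profile point = 2.5.
Target odds: 0.85 ÷ 0.15 = 17/3.
Need (43/157) × 2.5ⁿ ≥ 17/3, i.e. 2.5ⁿ ≥ 2669/129.
2.5³ = 15.625 falls short of 2669/129 but 2.5⁴ = 39.0625 reaches it, so n = 4.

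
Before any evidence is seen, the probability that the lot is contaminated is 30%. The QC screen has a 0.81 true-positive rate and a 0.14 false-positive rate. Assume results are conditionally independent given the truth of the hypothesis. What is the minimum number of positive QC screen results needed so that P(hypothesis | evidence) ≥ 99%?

Prior odds = 0.3/0.7 = 3/7.
Likelihood ratio of a positive result = 0.81/0.14 = 81/14.
Target odds: 0.99 ÷ 0.01 = 99.
Require (81/14)ⁿ ≥ 99 ÷ (3/7) = 231.
(81/14)³ = 531441/2744 falls short of 231 but (81/14)⁴ = 43046721/38416 reaches it, so n = 4.

4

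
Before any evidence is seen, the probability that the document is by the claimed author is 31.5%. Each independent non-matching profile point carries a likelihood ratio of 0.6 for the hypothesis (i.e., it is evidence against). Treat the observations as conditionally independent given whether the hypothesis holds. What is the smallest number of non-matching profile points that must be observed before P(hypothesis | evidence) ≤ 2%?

Prior odds = 0.315/0.685 = 63/137.
Likelihood ratio per non-matching profile point = 0.6.
Target posterior odds = 0.02/0.98 = 1/49.
Need (63/137) × 0.6ⁿ ≤ 1/49, i.e. 0.6ⁿ ≤ 137/3087.
0.6⁶ = 729/15625 is still above 137/3087 but 0.6⁷ = 2187/78125 is at or below it, so n = 7.

7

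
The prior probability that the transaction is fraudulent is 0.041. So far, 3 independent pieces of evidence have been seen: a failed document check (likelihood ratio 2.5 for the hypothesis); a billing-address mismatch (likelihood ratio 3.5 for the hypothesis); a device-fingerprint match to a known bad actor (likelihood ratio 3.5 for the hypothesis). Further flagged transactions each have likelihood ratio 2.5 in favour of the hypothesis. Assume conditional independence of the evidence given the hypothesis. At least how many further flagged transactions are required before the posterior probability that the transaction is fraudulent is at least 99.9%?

Prior odds = 0.041/0.959 = 41/959.
Combined Bayes factor of the evidence already in hand = 2.5 × 3.5 × 3.5 = 30.625.
Odds after that evidence = (41/959) × 30.625 = 1435/1096.
Target odds = 0.999/0.001 = 999.
Need 2.5ⁿ ≥ 999 ÷ (1435/1096) = 1094904/1435.
2.5⁷ = 610.3515625 falls short of 1094904/1435 but 2.5⁸ = 390625/256 reaches it, so n = 8.

8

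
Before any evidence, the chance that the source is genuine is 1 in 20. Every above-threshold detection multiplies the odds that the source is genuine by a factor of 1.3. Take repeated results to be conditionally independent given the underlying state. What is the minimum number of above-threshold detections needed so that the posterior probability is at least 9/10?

Prior odds = 0.05/0.95 = 1/19.
Likelihood ratio per above-threshold detection = 1.3.
Target odds: 0.9 ÷ 0.1 = 9.
Need (1/19) × 1.3ⁿ ≥ 9, i.e. 1.3ⁿ ≥ 171.
1.3¹⁹ ≈146.192 falls short of 171 but 1.3²⁰ ≈190.05 reaches it, so n = 20.

20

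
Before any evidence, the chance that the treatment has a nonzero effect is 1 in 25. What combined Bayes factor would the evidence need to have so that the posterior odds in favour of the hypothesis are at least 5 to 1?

Prior odds = 0.04/0.96 = 1/24.
Target odds = 5.
Required Bayes factor = 5 ÷ (1/24) = 120.

120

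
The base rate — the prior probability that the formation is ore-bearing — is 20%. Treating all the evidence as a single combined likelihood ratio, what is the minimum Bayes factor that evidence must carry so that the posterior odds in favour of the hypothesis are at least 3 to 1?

12

Prior odds = 0.2/0.8 = 0.25.
Target odds = 3.
Required Bayes factor = 3 ÷ 0.25 = 12.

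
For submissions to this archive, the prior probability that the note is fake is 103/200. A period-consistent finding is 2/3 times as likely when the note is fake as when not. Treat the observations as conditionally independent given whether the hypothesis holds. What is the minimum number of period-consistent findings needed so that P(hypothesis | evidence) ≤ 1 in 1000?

18

Prior odds: 0.515 ÷ 0.485 = 103/97.
Likelihood ratio per period-consistent finding = 2/3.
Target odds: 0.001 ÷ 0.999 = 1/999.
Need (103/97) × (2/3)ⁿ ≤ 1/999, i.e. (2/3)ⁿ ≤ 97/102897.
(2/3)¹⁷ = 131072/129140163 is still above 97/102897 but (2/3)¹⁸ = 262144/387420489 is at or below it, so n = 18.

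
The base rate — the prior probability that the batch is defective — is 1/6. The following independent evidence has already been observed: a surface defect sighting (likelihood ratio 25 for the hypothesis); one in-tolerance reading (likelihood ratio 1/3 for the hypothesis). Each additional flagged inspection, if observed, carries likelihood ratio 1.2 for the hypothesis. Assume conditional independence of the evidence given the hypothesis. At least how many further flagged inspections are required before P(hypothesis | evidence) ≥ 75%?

4

Prior odds = (1/6)/(5/6) = 0.2.
Combined Bayes factor of the evidence already in hand = 25 × (1/3) = 25/3.
Odds after that evidence = 0.2 × 25/3 = 5/3.
Target odds = 0.75/0.25 = 3.
Need 1.2ⁿ ≥ 3 ÷ (5/3) = 1.8.
1.2³ = 1.728 falls short of 1.8 but 1.2⁴ = 2.0736 reaches it, so n = 4.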